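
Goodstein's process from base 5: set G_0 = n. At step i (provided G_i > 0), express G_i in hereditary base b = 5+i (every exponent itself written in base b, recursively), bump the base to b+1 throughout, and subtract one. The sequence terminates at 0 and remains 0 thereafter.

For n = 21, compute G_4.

31

base 5: 21 = 4·5 + 1; at 6: 4·6 + 1 = 25; next = 24
base 6: 24 = 4·6; at 7: 4·7 = 28; next = 27
base 7: 27 = 3·7 + 6; at 8: 3·8 + 6 = 30; next = 29
base 8: 29 = 3·8 + 5; at 9: 3·9 + 5 = 32; next = 31
base 9: 31 = 3·9 + 4; at 10: 3·10 + 4 = 34; next = 33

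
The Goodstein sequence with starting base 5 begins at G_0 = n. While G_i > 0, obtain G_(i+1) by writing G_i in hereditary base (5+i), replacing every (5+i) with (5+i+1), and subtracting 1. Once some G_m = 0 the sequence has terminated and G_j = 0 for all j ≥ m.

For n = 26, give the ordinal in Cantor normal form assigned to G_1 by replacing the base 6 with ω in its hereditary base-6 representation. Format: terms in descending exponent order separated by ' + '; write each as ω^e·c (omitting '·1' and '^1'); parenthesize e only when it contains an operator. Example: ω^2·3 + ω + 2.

ω^2

G_0=26  [base 5] 5^2 + 1  →[5↦6]→  6^2 + 1 = 37  −1 ⇒ G_1=36
G_1=36  [base 6] 6^2  →[6↦7]→  7^2 = 49  −1 ⇒ G_2=48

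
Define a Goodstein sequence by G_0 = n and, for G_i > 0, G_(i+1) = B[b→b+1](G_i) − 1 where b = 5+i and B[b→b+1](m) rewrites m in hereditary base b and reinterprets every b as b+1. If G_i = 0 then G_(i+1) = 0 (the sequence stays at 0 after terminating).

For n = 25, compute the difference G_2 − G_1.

4

step 0: 25 = 5^2; sub 6 for 5: 6^2; = 36; G_1 = 36−1 = 35
step 1: 35 = 5·6 + 5; sub 7 for 6: 5·7 + 5; = 40; G_2 = 40−1 = 39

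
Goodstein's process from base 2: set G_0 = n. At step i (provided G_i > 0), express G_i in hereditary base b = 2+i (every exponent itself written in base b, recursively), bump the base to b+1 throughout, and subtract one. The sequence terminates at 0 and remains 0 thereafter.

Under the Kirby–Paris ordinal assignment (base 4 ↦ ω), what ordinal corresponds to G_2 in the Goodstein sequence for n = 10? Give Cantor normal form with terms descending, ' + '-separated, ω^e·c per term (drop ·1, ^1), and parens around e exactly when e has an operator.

ω^(ω + 1) + 1

G_0 = 10. HB_2(10) = 2^(2 + 1) + 2. Bump = 84. G_1 = 83.
G_1 = 83. HB_3(83) = 3^(3 + 1) + 2. Bump = 1026. G_2 = 1025.
G_2 = 1025. HB_4(1025) = 4^(4 + 1) + 1. Bump = 15626. G_3 = 15625.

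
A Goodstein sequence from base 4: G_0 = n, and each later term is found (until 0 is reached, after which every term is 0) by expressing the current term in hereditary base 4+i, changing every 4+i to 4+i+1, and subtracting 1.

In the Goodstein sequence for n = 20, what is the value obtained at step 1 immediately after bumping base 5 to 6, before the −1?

40

i=0: 20 = 4^2 + 4 (b=4); 4→5: 5^2 + 5 = 30; 30−1 = 29
i=1: 29 = 5^2 + 4 (b=5); 5→6: 6^2 + 4 = 40; 40−1 = 39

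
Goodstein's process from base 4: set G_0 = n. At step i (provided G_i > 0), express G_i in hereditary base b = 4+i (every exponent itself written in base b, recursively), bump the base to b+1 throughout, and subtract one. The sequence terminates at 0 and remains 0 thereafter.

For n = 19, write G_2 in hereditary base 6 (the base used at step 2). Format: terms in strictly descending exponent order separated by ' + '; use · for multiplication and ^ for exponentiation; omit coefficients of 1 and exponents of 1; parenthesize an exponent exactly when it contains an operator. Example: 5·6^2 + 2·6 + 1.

6^2 + 1

19 —HB4→ 4^2 + 3 —bump→ 5^2 + 3 = 28 —(−1)→ 27
27 —HB5→ 5^2 + 2 —bump→ 6^2 + 2 = 38 —(−1)→ 37
37 —HB6→ 6^2 + 1 —bump→ 7^2 + 1 = 50 —(−1)→ 49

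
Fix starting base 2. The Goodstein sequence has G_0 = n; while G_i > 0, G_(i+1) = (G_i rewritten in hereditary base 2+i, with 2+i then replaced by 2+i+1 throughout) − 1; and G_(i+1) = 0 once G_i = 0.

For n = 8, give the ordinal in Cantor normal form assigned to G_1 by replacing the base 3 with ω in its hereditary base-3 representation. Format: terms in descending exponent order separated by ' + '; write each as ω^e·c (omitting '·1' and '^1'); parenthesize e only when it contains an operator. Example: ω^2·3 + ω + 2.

ω^ω·2 + ω^2·2 + ω·2 + 2

G_0=8  [base 2] 2^(2 + 1)  →[2↦3]→  3^(3 + 1) = 81  −1 ⇒ G_1=80
G_1=80  [base 3] 2·3^3 + 2·3^2 + 2·3 + 2  →[3↦4]→  2·4^4 + 2·4^2 + 2·4 + 2 = 554  −1 ⇒ G_2=553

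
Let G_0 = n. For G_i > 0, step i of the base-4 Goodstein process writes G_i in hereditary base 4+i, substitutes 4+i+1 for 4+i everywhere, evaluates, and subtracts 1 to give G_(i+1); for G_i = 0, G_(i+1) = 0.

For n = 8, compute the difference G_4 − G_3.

step 0: 8 = 2·4; sub 5 for 4: 2·5; = 10; G_1 = 10−1 = 9
step 1: 9 = 5 + 4; sub 6 for 5: 6 + 4; = 10; G_2 = 10−1 = 9
step 2: 9 = 6 + 3; sub 7 for 6: 7 + 3; = 10; G_3 = 10−1 = 9
step 3: 9 = 7 + 2; sub 8 for 7: 8 + 2; = 10; G_4 = 10−1 = 9

0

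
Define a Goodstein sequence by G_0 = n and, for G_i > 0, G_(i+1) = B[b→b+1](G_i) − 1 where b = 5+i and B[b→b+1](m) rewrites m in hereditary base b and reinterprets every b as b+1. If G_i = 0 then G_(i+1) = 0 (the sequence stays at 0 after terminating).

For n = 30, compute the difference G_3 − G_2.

G_0 = 30. HB_5(30) = 5^2 + 5. Bump = 42. G_1 = 41.
G_1 = 41. HB_6(41) = 6^2 + 5. Bump = 54. G_2 = 53.
G_2 = 53. HB_7(53) = 7^2 + 4. Bump = 68. G_3 = 67.

14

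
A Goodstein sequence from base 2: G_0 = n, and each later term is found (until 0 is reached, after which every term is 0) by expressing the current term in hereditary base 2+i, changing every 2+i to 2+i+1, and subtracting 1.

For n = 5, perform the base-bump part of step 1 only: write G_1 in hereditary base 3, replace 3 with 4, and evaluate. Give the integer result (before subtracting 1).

256

G_0=5  [base 2] 2^2 + 1  →[2↦3]→  3^3 + 1 = 28  −1 ⇒ G_1=27
G_1=27  [base 3] 3^3  →[3↦4]→  4^4 = 256  −1 ⇒ G_2=255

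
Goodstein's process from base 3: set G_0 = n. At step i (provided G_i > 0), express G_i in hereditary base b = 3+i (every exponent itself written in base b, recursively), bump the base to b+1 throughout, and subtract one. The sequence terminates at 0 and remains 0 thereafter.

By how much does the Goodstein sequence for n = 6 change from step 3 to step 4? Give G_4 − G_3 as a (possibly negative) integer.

0

(0) 6|_3 = 2·3 ↦ 2·4|_4 = 8 ⇒ 7
(1) 7|_4 = 4 + 3 ↦ 5 + 3|_5 = 8 ⇒ 7
(2) 7|_5 = 5 + 2 ↦ 6 + 2|_6 = 8 ⇒ 7
(3) 7|_6 = 6 + 1 ↦ 7 + 1|_7 = 8 ⇒ 7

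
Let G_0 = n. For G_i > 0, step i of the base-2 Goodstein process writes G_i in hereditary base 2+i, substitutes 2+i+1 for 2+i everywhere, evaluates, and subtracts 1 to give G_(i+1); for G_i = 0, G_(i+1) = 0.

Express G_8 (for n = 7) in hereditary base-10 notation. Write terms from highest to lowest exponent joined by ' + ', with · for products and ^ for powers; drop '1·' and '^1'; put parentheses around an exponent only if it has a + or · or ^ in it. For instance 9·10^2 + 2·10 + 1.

G_0=7  [base 2] 2^2 + 2 + 1  →[2↦3]→  3^3 + 3 + 1 = 31  −1 ⇒ G_1=30
G_1=30  [base 3] 3^3 + 3  →[3↦4]→  4^4 + 4 = 260  −1 ⇒ G_2=259
G_2=259  [base 4] 4^4 + 3  →[4↦5]→  5^5 + 3 = 3128  −1 ⇒ G_3=3127
G_3=3127  [base 5] 5^5 + 2  →[5↦6]→  6^6 + 2 = 46658  −1 ⇒ G_4=46657
G_4=46657  [base 6] 6^6 + 1  →[6↦7]→  7^7 + 1 = 823544  −1 ⇒ G_5=823543
G_5=823543  [base 7] 7^7  →[7↦8]→  8^8 = 16777216  −1 ⇒ G_6=16777215
G_6=16777215  [base 8] 7·8^7 + 7·8^6 + 7·8^5 + 7·8^4 + 7·8^3 + 7·8^2 + 7·8 + 7  →[8↦9]→  7·9^7 + 7·9^6 + 7·9^5 + 7·9^4 + 7·9^3 + 7·9^2 + 7·9 + 7 = 37665880  −1 ⇒ G_7=37665879
G_7=37665879  [base 9] 7·9^7 + 7·9^6 + 7·9^5 + 7·9^4 + 7·9^3 + 7·9^2 + 7·9 + 6  →[9↦10]→  7·10^7 + 7·10^6 + 7·10^5 + 7·10^4 + 7·10^3 + 7·10^2 + 7·10 + 6 = 77777776  −1 ⇒ G_8=77777775

7·10^7 + 7·10^6 + 7·10^5 + 7·10^4 + 7·10^3 + 7·10^2 + 7·10 + 5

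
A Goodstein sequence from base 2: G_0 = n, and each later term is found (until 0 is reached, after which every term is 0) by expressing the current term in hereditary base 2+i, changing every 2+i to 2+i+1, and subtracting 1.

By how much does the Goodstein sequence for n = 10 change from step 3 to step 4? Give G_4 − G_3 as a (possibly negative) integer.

264310

[0] 10 ≡ 2^(2 + 1) + 2 (base 2). Lift 3: 84. −1: 83.
[1] 83 ≡ 3^(3 + 1) + 2 (base 3). Lift 4: 1026. −1: 1025.
[2] 1025 ≡ 4^(4 + 1) + 1 (base 4). Lift 5: 15626. −1: 15625.
[3] 15625 ≡ 5^(5 + 1) (base 5). Lift 6: 279936. −1: 279935.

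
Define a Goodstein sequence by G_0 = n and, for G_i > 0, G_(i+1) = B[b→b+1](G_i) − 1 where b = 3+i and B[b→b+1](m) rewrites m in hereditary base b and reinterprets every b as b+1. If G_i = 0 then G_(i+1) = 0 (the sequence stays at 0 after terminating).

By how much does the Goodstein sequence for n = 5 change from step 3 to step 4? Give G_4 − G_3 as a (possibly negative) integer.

G_0 = 5. HB_3(5) = 3 + 2. Bump = 6. G_1 = 5.
G_1 = 5. HB_4(5) = 4 + 1. Bump = 6. G_2 = 5.
G_2 = 5. HB_5(5) = 5. Bump = 6. G_3 = 5.
G_3 = 5. HB_6(5) = 5. Bump = 5. G_4 = 4.

-1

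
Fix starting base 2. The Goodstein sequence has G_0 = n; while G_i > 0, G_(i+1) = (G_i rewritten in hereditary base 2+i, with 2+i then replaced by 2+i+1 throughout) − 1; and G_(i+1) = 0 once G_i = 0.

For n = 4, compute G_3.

60

i=0: 4 = 2^2 (b=2); 2→3: 3^3 = 27; 27−1 = 26
i=1: 26 = 2·3^2 + 2·3 + 2 (b=3); 3→4: 2·4^2 + 2·4 + 2 = 42; 42−1 = 41
i=2: 41 = 2·4^2 + 2·4 + 1 (b=4); 4→5: 2·5^2 + 2·5 + 1 = 61; 61−1 = 60
i=3: 60 = 2·5^2 + 2·5 (b=5); 5→6: 2·6^2 + 2·6 = 84; 84−1 = 83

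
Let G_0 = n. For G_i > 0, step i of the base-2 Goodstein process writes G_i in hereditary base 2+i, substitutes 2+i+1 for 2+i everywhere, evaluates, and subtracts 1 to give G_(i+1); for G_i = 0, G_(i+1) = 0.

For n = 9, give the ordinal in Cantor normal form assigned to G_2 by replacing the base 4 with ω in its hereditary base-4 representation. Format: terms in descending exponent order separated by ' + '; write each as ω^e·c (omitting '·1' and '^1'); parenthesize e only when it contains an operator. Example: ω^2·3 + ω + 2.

i=0: 9 = 2^(2 + 1) + 1 (b=2); 2→3: 3^(3 + 1) + 1 = 82; 82−1 = 81
i=1: 81 = 3^(3 + 1) (b=3); 3→4: 4^(4 + 1) = 1024; 1024−1 = 1023

ω^ω·3 + ω^3·3 + ω^2·3 + ω·3 + 3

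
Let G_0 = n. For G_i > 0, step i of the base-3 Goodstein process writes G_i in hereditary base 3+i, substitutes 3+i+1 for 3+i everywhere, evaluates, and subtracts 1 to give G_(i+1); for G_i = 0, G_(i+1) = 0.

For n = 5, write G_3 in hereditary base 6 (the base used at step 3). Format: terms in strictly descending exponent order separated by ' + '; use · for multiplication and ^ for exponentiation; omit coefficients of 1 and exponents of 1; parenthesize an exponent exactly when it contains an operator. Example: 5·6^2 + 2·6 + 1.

5

step 0: 5 = 3 + 2; sub 4 for 3: 4 + 2; = 6; G_1 = 6−1 = 5
step 1: 5 = 4 + 1; sub 5 for 4: 5 + 1; = 6; G_2 = 6−1 = 5
step 2: 5 = 5; sub 6 for 5: 6; = 6; G_3 = 6−1 = 5
step 3: 5 = 5; sub 7 for 6: 5; = 5; G_4 = 5−1 = 4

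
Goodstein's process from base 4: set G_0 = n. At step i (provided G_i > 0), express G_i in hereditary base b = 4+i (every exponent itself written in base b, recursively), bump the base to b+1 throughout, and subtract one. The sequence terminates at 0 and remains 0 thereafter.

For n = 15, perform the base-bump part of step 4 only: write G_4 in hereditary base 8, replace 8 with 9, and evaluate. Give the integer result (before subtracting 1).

25

i=0: 15 = 3·4 + 3 (b=4); 4→5: 3·5 + 3 = 18; 18−1 = 17
i=1: 17 = 3·5 + 2 (b=5); 5→6: 3·6 + 2 = 20; 20−1 = 19
i=2: 19 = 3·6 + 1 (b=6); 6→7: 3·7 + 1 = 22; 22−1 = 21
i=3: 21 = 3·7 (b=7); 7→8: 3·8 = 24; 24−1 = 23
i=4: 23 = 2·8 + 7 (b=8); 8→9: 2·9 + 7 = 25; 25−1 = 24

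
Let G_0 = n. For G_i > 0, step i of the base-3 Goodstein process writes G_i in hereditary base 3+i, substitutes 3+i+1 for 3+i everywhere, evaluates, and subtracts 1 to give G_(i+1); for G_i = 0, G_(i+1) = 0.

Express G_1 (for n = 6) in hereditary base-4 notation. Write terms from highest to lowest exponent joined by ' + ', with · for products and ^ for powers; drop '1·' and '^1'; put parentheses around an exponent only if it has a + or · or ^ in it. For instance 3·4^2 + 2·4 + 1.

i=0: 6 = 2·3 (b=3); 3→4: 2·4 = 8; 8−1 = 7
i=1: 7 = 4 + 3 (b=4); 4→5: 5 + 3 = 8; 8−1 = 7

4 + 3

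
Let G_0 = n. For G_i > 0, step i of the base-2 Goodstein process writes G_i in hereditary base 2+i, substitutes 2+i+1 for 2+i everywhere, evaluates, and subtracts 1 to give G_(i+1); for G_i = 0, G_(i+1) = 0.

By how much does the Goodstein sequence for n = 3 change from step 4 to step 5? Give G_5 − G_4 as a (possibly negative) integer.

3 —HB2→ 2 + 1 —bump→ 3 + 1 = 4 —(−1)→ 3
3 —HB3→ 3 —bump→ 4 = 4 —(−1)→ 3
3 —HB4→ 3 —bump→ 3 = 3 —(−1)→ 2
2 —HB5→ 2 —bump→ 2 = 2 —(−1)→ 1
1 —HB6→ 1 —bump→ 1 = 1 —(−1)→ 0

-1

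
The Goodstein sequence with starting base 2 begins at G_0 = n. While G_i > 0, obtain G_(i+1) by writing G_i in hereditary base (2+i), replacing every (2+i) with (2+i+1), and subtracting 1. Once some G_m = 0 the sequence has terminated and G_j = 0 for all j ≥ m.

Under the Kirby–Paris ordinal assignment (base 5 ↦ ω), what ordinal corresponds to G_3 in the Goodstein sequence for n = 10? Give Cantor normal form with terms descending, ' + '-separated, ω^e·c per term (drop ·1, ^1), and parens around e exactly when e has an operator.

10 —HB2→ 2^(2 + 1) + 2 —bump→ 3^(3 + 1) + 3 = 84 —(−1)→ 83
83 —HB3→ 3^(3 + 1) + 2 —bump→ 4^(4 + 1) + 2 = 1026 —(−1)→ 1025
1025 —HB4→ 4^(4 + 1) + 1 —bump→ 5^(5 + 1) + 1 = 15626 —(−1)→ 15625
15625 —HB5→ 5^(5 + 1) —bump→ 6^(6 + 1) = 279936 —(−1)→ 279935

ω^(ω + 1)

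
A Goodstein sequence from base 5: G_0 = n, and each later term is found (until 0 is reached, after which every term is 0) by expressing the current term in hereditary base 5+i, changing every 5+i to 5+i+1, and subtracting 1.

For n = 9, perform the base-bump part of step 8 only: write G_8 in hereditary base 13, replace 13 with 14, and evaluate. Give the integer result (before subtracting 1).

6

base 5: 9 = 5 + 4; at 6: 6 + 4 = 10; next = 9
base 6: 9 = 6 + 3; at 7: 7 + 3 = 10; next = 9
base 7: 9 = 7 + 2; at 8: 8 + 2 = 10; next = 9
base 8: 9 = 8 + 1; at 9: 9 + 1 = 10; next = 9
base 9: 9 = 9; at 10: 10 = 10; next = 9
base 10: 9 = 9; at 11: 9 = 9; next = 8
base 11: 8 = 8; at 12: 8 = 8; next = 7
base 12: 7 = 7; at 13: 7 = 7; next = 6
base 13: 6 = 6; at 14: 6 = 6; next = 5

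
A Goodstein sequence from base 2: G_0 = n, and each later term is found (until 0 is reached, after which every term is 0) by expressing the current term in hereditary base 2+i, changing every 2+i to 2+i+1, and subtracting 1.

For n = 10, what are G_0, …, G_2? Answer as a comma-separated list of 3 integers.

base 2: 10 = 2^(2 + 1) + 2; at 3: 3^(3 + 1) + 3 = 84; next = 83
base 3: 83 = 3^(3 + 1) + 2; at 4: 4^(4 + 1) + 2 = 1026; next = 1025

10, 83, 1025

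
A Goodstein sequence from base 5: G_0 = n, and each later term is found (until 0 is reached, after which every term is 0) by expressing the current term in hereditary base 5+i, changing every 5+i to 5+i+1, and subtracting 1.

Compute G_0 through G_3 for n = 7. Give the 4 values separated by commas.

7, 7, 7, 7

base 5: 7 = 5 + 2; at 6: 6 + 2 = 8; next = 7
base 6: 7 = 6 + 1; at 7: 7 + 1 = 8; next = 7
base 7: 7 = 7; at 8: 8 = 8; next = 7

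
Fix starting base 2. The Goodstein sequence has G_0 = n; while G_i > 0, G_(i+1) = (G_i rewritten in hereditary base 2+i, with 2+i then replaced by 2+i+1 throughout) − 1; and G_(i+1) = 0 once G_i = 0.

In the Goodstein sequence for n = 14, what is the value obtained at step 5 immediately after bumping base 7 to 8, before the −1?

base 2: 14 = 2^(2 + 1) + 2^2 + 2; at 3: 3^(3 + 1) + 3^3 + 3 = 111; next = 110
base 3: 110 = 3^(3 + 1) + 3^3 + 2; at 4: 4^(4 + 1) + 4^4 + 2 = 1282; next = 1281
base 4: 1281 = 4^(4 + 1) + 4^4 + 1; at 5: 5^(5 + 1) + 5^5 + 1 = 18751; next = 18750
base 5: 18750 = 5^(5 + 1) + 5^5; at 6: 6^(6 + 1) + 6^6 = 326592; next = 326591
base 6: 326591 = 6^(6 + 1) + 5·6^5 + 5·6^4 + 5·6^3 + 5·6^2 + 5·6 + 5; at 7: 7^(7 + 1) + 5·7^5 + 5·7^4 + 5·7^3 + 5·7^2 + 5·7 + 5 = 5862841; next = 5862840
base 7: 5862840 = 7^(7 + 1) + 5·7^5 + 5·7^4 + 5·7^3 + 5·7^2 + 5·7 + 4; at 8: 8^(8 + 1) + 5·8^5 + 5·8^4 + 5·8^3 + 5·8^2 + 5·8 + 4 = 134404972; next = 134404971

134404972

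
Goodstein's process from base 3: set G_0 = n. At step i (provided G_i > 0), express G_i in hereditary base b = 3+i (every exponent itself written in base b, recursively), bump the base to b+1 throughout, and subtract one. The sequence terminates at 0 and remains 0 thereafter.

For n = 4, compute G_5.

(0) 4|_3 = 3 + 1 ↦ 4 + 1|_4 = 5 ⇒ 4
(1) 4|_4 = 4 ↦ 5|_5 = 5 ⇒ 4
(2) 4|_5 = 4 ↦ 4|_6 = 4 ⇒ 3
(3) 3|_6 = 3 ↦ 3|_7 = 3 ⇒ 2
(4) 2|_7 = 2 ↦ 2|_8 = 2 ⇒ 1

1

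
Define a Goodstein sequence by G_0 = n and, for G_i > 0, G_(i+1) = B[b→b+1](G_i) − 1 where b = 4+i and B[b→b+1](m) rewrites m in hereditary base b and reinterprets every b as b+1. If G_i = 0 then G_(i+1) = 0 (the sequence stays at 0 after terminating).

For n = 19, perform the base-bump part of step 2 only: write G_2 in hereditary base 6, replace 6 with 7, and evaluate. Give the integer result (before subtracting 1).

G_0=19  [base 4] 4^2 + 3  →[4↦5]→  5^2 + 3 = 28  −1 ⇒ G_1=27
G_1=27  [base 5] 5^2 + 2  →[5↦6]→  6^2 + 2 = 38  −1 ⇒ G_2=37

50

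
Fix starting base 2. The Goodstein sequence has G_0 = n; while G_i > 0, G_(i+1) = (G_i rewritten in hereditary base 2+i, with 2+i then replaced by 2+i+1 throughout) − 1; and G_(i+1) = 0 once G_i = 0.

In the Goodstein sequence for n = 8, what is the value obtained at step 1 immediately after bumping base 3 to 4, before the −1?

base 2: 8 = 2^(2 + 1); at 3: 3^(3 + 1) = 81; next = 80
base 3: 80 = 2·3^3 + 2·3^2 + 2·3 + 2; at 4: 2·4^4 + 2·4^2 + 2·4 + 2 = 554; next = 553

554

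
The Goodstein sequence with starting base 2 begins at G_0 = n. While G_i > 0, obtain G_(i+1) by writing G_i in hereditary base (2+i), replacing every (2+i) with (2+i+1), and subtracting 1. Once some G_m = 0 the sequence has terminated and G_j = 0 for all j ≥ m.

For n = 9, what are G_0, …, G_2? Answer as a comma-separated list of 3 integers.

i=0: 9 = 2^(2 + 1) + 1 (b=2); 2→3: 3^(3 + 1) + 1 = 82; 82−1 = 81
i=1: 81 = 3^(3 + 1) (b=3); 3→4: 4^(4 + 1) = 1024; 1024−1 = 1023

9, 81, 1023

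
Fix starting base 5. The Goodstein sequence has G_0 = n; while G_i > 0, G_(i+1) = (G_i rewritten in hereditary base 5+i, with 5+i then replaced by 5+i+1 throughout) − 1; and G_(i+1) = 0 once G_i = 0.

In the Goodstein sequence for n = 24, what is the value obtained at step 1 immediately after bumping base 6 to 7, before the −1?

i=0: 24 = 4·5 + 4 (b=5); 5→6: 4·6 + 4 = 28; 28−1 = 27
i=1: 27 = 4·6 + 3 (b=6); 6→7: 4·7 + 3 = 31; 31−1 = 30

31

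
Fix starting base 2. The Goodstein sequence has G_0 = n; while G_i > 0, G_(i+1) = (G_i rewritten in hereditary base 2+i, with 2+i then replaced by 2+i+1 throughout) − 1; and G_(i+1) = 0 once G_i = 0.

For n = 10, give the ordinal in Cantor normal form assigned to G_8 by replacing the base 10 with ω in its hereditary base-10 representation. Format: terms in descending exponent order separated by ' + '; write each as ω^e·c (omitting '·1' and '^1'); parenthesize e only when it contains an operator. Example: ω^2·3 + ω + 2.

ω^ω·5 + ω^5·5 + ω^4·5 + ω^3·5 + ω^2·5 + ω·5 + 1

10 —HB2→ 2^(2 + 1) + 2 —bump→ 3^(3 + 1) + 3 = 84 —(−1)→ 83
83 —HB3→ 3^(3 + 1) + 2 —bump→ 4^(4 + 1) + 2 = 1026 —(−1)→ 1025
1025 —HB4→ 4^(4 + 1) + 1 —bump→ 5^(5 + 1) + 1 = 15626 —(−1)→ 15625
15625 —HB5→ 5^(5 + 1) —bump→ 6^(6 + 1) = 279936 —(−1)→ 279935
279935 —HB6→ 5·6^6 + 5·6^5 + 5·6^4 + 5·6^3 + 5·6^2 + 5·6 + 5 —bump→ 5·7^7 + 5·7^5 + 5·7^4 + 5·7^3 + 5·7^2 + 5·7 + 5 = 4215755 —(−1)→ 4215754
4215754 —HB7→ 5·7^7 + 5·7^5 + 5·7^4 + 5·7^3 + 5·7^2 + 5·7 + 4 —bump→ 5·8^8 + 5·8^5 + 5·8^4 + 5·8^3 + 5·8^2 + 5·8 + 4 = 84073324 —(−1)→ 84073323
84073323 —HB8→ 5·8^8 + 5·8^5 + 5·8^4 + 5·8^3 + 5·8^2 + 5·8 + 3 —bump→ 5·9^9 + 5·9^5 + 5·9^4 + 5·9^3 + 5·9^2 + 5·9 + 3 = 1937434593 —(−1)→ 1937434592
1937434592 —HB9→ 5·9^9 + 5·9^5 + 5·9^4 + 5·9^3 + 5·9^2 + 5·9 + 2 —bump→ 5·10^10 + 5·10^5 + 5·10^4 + 5·10^3 + 5·10^2 + 5·10 + 2 = 50000555552 —(−1)→ 50000555551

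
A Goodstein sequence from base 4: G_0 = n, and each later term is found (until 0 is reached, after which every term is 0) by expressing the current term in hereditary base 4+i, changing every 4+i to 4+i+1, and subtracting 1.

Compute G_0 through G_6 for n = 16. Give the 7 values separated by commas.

G_0 = 16. HB_4(16) = 4^2. Bump = 25. G_1 = 24.
G_1 = 24. HB_5(24) = 4·5 + 4. Bump = 28. G_2 = 27.
G_2 = 27. HB_6(27) = 4·6 + 3. Bump = 31. G_3 = 30.
G_3 = 30. HB_7(30) = 4·7 + 2. Bump = 34. G_4 = 33.
G_4 = 33. HB_8(33) = 4·8 + 1. Bump = 37. G_5 = 36.
G_5 = 36. HB_9(36) = 4·9. Bump = 40. G_6 = 39.

16, 24, 27, 30, 33, 36, 39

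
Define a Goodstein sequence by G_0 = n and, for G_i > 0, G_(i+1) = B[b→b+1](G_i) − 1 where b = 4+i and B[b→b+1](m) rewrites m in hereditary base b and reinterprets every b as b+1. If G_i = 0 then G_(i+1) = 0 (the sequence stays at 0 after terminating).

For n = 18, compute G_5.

[0] 18 ≡ 4^2 + 2 (base 4). Lift 5: 27. −1: 26.
[1] 26 ≡ 5^2 + 1 (base 5). Lift 6: 37. −1: 36.
[2] 36 ≡ 6^2 (base 6). Lift 7: 49. −1: 48.
[3] 48 ≡ 6·7 + 6 (base 7). Lift 8: 54. −1: 53.
[4] 53 ≡ 6·8 + 5 (base 8). Lift 9: 59. −1: 58.

58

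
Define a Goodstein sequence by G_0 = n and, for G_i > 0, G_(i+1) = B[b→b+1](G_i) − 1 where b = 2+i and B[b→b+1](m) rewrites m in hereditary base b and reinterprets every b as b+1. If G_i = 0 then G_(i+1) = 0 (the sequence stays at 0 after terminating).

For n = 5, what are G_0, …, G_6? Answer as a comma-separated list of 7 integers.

5, 27, 255, 467, 775, 1197, 1751

i=0: 5 = 2^2 + 1 (b=2); 2→3: 3^3 + 1 = 28; 28−1 = 27
i=1: 27 = 3^3 (b=3); 3→4: 4^4 = 256; 256−1 = 255
i=2: 255 = 3·4^3 + 3·4^2 + 3·4 + 3 (b=4); 4→5: 3·5^3 + 3·5^2 + 3·5 + 3 = 468; 468−1 = 467
i=3: 467 = 3·5^3 + 3·5^2 + 3·5 + 2 (b=5); 5→6: 3·6^3 + 3·6^2 + 3·6 + 2 = 776; 776−1 = 775
i=4: 775 = 3·6^3 + 3·6^2 + 3·6 + 1 (b=6); 6→7: 3·7^3 + 3·7^2 + 3·7 + 1 = 1198; 1198−1 = 1197
i=5: 1197 = 3·7^3 + 3·7^2 + 3·7 (b=7); 7→8: 3·8^3 + 3·8^2 + 3·8 = 1752; 1752−1 = 1751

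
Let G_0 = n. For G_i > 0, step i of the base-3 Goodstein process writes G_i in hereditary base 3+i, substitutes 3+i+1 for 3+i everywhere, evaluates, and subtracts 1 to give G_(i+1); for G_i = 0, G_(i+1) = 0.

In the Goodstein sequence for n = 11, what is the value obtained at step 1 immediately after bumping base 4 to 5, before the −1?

11 —HB3→ 3^2 + 2 —bump→ 4^2 + 2 = 18 —(−1)→ 17
17 —HB4→ 4^2 + 1 —bump→ 5^2 + 1 = 26 —(−1)→ 25

26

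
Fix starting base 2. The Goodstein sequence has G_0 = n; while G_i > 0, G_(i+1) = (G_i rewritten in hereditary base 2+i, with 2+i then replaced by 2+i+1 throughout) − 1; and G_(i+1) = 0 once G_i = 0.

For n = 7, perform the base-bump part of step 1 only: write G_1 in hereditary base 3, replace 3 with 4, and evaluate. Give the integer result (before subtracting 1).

base 2: 7 = 2^2 + 2 + 1; at 3: 3^3 + 3 + 1 = 31; next = 30
base 3: 30 = 3^3 + 3; at 4: 4^4 + 4 = 260; next = 259

260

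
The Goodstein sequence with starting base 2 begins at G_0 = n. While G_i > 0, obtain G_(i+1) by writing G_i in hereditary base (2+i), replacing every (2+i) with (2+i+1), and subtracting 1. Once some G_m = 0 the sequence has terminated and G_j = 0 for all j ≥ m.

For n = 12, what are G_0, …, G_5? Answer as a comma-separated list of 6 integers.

G_0 = 12. HB_2(12) = 2^(2 + 1) + 2^2. Bump = 108. G_1 = 107.
G_1 = 107. HB_3(107) = 3^(3 + 1) + 2·3^2 + 2·3 + 2. Bump = 1066. G_2 = 1065.
G_2 = 1065. HB_4(1065) = 4^(4 + 1) + 2·4^2 + 2·4 + 1. Bump = 15686. G_3 = 15685.
G_3 = 15685. HB_5(15685) = 5^(5 + 1) + 2·5^2 + 2·5. Bump = 280020. G_4 = 280019.
G_4 = 280019. HB_6(280019) = 6^(6 + 1) + 2·6^2 + 6 + 5. Bump = 5764911. G_5 = 5764910.

12, 107, 1065, 15685, 280019, 5764910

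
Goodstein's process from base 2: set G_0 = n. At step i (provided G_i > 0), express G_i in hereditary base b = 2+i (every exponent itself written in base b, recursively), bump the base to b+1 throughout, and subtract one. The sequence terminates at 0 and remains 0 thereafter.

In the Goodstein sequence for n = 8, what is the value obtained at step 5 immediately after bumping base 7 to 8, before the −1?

(0) 8|_2 = 2^(2 + 1) ↦ 3^(3 + 1)|_3 = 81 ⇒ 80
(1) 80|_3 = 2·3^3 + 2·3^2 + 2·3 + 2 ↦ 2·4^4 + 2·4^2 + 2·4 + 2|_4 = 554 ⇒ 553
(2) 553|_4 = 2·4^4 + 2·4^2 + 2·4 + 1 ↦ 2·5^5 + 2·5^2 + 2·5 + 1|_5 = 6311 ⇒ 6310
(3) 6310|_5 = 2·5^5 + 2·5^2 + 2·5 ↦ 2·6^6 + 2·6^2 + 2·6|_6 = 93396 ⇒ 93395
(4) 93395|_6 = 2·6^6 + 2·6^2 + 6 + 5 ↦ 2·7^7 + 2·7^2 + 7 + 5|_7 = 1647196 ⇒ 1647195
(5) 1647195|_7 = 2·7^7 + 2·7^2 + 7 + 4 ↦ 2·8^8 + 2·8^2 + 8 + 4|_8 = 33554572 ⇒ 33554571

33554572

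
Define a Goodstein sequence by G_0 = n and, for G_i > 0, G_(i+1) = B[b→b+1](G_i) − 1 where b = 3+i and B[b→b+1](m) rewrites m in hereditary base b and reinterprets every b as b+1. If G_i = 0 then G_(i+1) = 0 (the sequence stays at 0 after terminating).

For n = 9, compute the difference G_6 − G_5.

step 0: 9 = 3^2; sub 4 for 3: 4^2; = 16; G_1 = 16−1 = 15
step 1: 15 = 3·4 + 3; sub 5 for 4: 3·5 + 3; = 18; G_2 = 18−1 = 17
step 2: 17 = 3·5 + 2; sub 6 for 5: 3·6 + 2; = 20; G_3 = 20−1 = 19
step 3: 19 = 3·6 + 1; sub 7 for 6: 3·7 + 1; = 22; G_4 = 22−1 = 21
step 4: 21 = 3·7; sub 8 for 7: 3·8; = 24; G_5 = 24−1 = 23
step 5: 23 = 2·8 + 7; sub 9 for 8: 2·9 + 7; = 25; G_6 = 25−1 = 24

1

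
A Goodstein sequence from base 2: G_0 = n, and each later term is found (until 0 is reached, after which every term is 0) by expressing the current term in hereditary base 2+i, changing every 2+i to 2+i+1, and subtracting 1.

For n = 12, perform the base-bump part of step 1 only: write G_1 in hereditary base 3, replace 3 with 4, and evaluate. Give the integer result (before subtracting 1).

base 2: 12 = 2^(2 + 1) + 2^2; at 3: 3^(3 + 1) + 3^3 = 108; next = 107
base 3: 107 = 3^(3 + 1) + 2·3^2 + 2·3 + 2; at 4: 4^(4 + 1) + 2·4^2 + 2·4 + 2 = 1066; next = 1065

1066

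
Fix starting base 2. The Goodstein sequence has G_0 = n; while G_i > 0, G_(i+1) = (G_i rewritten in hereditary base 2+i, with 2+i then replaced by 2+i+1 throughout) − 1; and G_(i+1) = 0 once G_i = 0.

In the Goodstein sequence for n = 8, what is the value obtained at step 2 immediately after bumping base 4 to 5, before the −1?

6311

G_0=8  [base 2] 2^(2 + 1)  →[2↦3]→  3^(3 + 1) = 81  −1 ⇒ G_1=80
G_1=80  [base 3] 2·3^3 + 2·3^2 + 2·3 + 2  →[3↦4]→  2·4^4 + 2·4^2 + 2·4 + 2 = 554  −1 ⇒ G_2=553
G_2=553  [base 4] 2·4^4 + 2·4^2 + 2·4 + 1  →[4↦5]→  2·5^5 + 2·5^2 + 2·5 + 1 = 6311  −1 ⇒ G_3=6310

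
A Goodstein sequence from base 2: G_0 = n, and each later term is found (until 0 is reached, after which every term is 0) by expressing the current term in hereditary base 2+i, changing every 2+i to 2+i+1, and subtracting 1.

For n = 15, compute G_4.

326593

base 2: 15 = 2^(2 + 1) + 2^2 + 2 + 1; at 3: 3^(3 + 1) + 3^3 + 3 + 1 = 112; next = 111
base 3: 111 = 3^(3 + 1) + 3^3 + 3; at 4: 4^(4 + 1) + 4^4 + 4 = 1284; next = 1283
base 4: 1283 = 4^(4 + 1) + 4^4 + 3; at 5: 5^(5 + 1) + 5^5 + 3 = 18753; next = 18752
base 5: 18752 = 5^(5 + 1) + 5^5 + 2; at 6: 6^(6 + 1) + 6^6 + 2 = 326594; next = 326593
base 6: 326593 = 6^(6 + 1) + 6^6 + 1; at 7: 7^(7 + 1) + 7^7 + 1 = 6588345; next = 6588344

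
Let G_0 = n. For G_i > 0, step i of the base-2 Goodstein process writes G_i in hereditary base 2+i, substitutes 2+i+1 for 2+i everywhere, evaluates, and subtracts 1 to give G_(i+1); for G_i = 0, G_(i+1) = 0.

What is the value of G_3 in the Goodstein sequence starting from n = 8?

G_0 = 8. HB_2(8) = 2^(2 + 1). Bump = 81. G_1 = 80.
G_1 = 80. HB_3(80) = 2·3^3 + 2·3^2 + 2·3 + 2. Bump = 554. G_2 = 553.
G_2 = 553. HB_4(553) = 2·4^4 + 2·4^2 + 2·4 + 1. Bump = 6311. G_3 = 6310.
G_3 = 6310. HB_5(6310) = 2·5^5 + 2·5^2 + 2·5. Bump = 93396. G_4 = 93395.

6310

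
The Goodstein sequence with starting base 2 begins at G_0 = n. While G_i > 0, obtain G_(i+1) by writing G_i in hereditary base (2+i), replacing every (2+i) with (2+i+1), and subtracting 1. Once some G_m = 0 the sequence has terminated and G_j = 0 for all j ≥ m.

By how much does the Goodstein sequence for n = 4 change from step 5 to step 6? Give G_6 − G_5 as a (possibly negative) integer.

30

[0] 4 ≡ 2^2 (base 2). Lift 3: 27. −1: 26.
[1] 26 ≡ 2·3^2 + 2·3 + 2 (base 3). Lift 4: 42. −1: 41.
[2] 41 ≡ 2·4^2 + 2·4 + 1 (base 4). Lift 5: 61. −1: 60.
[3] 60 ≡ 2·5^2 + 2·5 (base 5). Lift 6: 84. −1: 83.
[4] 83 ≡ 2·6^2 + 6 + 5 (base 6). Lift 7: 110. −1: 109.
[5] 109 ≡ 2·7^2 + 7 + 4 (base 7). Lift 8: 140. −1: 139.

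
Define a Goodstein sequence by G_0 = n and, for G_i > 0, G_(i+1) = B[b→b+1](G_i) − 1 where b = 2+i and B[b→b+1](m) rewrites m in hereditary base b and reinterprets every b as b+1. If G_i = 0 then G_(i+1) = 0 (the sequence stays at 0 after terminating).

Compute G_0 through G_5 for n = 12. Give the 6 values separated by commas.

12, 107, 1065, 15685, 280019, 5764910

G_0=12  [base 2] 2^(2 + 1) + 2^2  →[2↦3]→  3^(3 + 1) + 3^3 = 108  −1 ⇒ G_1=107
G_1=107  [base 3] 3^(3 + 1) + 2·3^2 + 2·3 + 2  →[3↦4]→  4^(4 + 1) + 2·4^2 + 2·4 + 2 = 1066  −1 ⇒ G_2=1065
G_2=1065  [base 4] 4^(4 + 1) + 2·4^2 + 2·4 + 1  →[4↦5]→  5^(5 + 1) + 2·5^2 + 2·5 + 1 = 15686  −1 ⇒ G_3=15685
G_3=15685  [base 5] 5^(5 + 1) + 2·5^2 + 2·5  →[5↦6]→  6^(6 + 1) + 2·6^2 + 2·6 = 280020  −1 ⇒ G_4=280019
G_4=280019  [base 6] 6^(6 + 1) + 2·6^2 + 6 + 5  →[6↦7]→  7^(7 + 1) + 2·7^2 + 7 + 5 = 5764911  −1 ⇒ G_5=5764910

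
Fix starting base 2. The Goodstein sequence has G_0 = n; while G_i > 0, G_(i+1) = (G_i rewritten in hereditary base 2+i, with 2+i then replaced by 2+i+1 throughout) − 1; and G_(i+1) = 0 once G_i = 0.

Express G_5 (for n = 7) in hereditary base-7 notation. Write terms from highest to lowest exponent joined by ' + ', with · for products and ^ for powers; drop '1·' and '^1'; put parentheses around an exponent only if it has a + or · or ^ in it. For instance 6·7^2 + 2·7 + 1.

7 —HB2→ 2^2 + 2 + 1 —bump→ 3^3 + 3 + 1 = 31 —(−1)→ 30
30 —HB3→ 3^3 + 3 —bump→ 4^4 + 4 = 260 —(−1)→ 259
259 —HB4→ 4^4 + 3 —bump→ 5^5 + 3 = 3128 —(−1)→ 3127
3127 —HB5→ 5^5 + 2 —bump→ 6^6 + 2 = 46658 —(−1)→ 46657
46657 —HB6→ 6^6 + 1 —bump→ 7^7 + 1 = 823544 —(−1)→ 823543
823543 —HB7→ 7^7 —bump→ 8^8 = 16777216 —(−1)→ 16777215

7^7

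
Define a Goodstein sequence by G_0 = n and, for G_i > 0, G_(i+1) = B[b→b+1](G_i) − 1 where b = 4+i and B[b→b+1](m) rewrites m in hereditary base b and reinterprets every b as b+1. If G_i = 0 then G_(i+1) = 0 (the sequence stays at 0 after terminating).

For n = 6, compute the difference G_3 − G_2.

0

6 —HB4→ 4 + 2 —bump→ 5 + 2 = 7 —(−1)→ 6
6 —HB5→ 5 + 1 —bump→ 6 + 1 = 7 —(−1)→ 6
6 —HB6→ 6 —bump→ 7 = 7 —(−1)→ 6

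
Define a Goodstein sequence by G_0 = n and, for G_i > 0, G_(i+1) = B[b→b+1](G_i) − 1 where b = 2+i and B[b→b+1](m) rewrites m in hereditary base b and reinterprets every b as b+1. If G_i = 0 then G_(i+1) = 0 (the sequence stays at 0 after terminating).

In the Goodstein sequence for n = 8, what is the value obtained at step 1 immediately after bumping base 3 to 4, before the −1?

554

base 2: 8 = 2^(2 + 1); at 3: 3^(3 + 1) = 81; next = 80
base 3: 80 = 2·3^3 + 2·3^2 + 2·3 + 2; at 4: 2·4^4 + 2·4^2 + 2·4 + 2 = 554; next = 553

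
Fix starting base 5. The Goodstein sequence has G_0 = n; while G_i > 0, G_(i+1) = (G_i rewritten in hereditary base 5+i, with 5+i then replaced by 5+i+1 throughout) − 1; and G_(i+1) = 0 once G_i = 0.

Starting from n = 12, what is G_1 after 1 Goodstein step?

G_0=12  [base 5] 2·5 + 2  →[5↦6]→  2·6 + 2 = 14  −1 ⇒ G_1=13
G_1=13  [base 6] 2·6 + 1  →[6↦7]→  2·7 + 1 = 15  −1 ⇒ G_2=14

13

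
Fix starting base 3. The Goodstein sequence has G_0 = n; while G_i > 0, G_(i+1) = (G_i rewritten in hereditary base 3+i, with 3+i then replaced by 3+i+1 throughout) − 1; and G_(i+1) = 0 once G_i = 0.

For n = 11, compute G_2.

25

i=0: 11 = 3^2 + 2 (b=3); 3→4: 4^2 + 2 = 18; 18−1 = 17
i=1: 17 = 4^2 + 1 (b=4); 4→5: 5^2 + 1 = 26; 26−1 = 25
i=2: 25 = 5^2 (b=5); 5→6: 6^2 = 36; 36−1 = 35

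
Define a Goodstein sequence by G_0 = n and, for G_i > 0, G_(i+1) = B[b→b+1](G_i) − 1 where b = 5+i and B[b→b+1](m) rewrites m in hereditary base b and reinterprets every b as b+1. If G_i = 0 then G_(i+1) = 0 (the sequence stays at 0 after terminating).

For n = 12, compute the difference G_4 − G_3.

(0) 12|_5 = 2·5 + 2 ↦ 2·6 + 2|_6 = 14 ⇒ 13
(1) 13|_6 = 2·6 + 1 ↦ 2·7 + 1|_7 = 15 ⇒ 14
(2) 14|_7 = 2·7 ↦ 2·8|_8 = 16 ⇒ 15
(3) 15|_8 = 8 + 7 ↦ 9 + 7|_9 = 16 ⇒ 15

0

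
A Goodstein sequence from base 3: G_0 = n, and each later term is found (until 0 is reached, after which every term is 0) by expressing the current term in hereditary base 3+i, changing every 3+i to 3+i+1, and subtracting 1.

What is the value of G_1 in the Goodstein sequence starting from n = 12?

19

G_0=12  [base 3] 3^2 + 3  →[3↦4]→  4^2 + 4 = 20  −1 ⇒ G_1=19
G_1=19  [base 4] 4^2 + 3  →[4↦5]→  5^2 + 3 = 28  −1 ⇒ G_2=27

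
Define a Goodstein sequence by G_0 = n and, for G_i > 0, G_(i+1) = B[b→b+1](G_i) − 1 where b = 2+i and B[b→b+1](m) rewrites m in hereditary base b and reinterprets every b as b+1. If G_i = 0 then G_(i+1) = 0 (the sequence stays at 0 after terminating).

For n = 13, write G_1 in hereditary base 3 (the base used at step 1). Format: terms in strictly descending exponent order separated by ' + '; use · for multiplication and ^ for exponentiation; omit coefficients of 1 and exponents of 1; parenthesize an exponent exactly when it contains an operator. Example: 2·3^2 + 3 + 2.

(0) 13|_2 = 2^(2 + 1) + 2^2 + 1 ↦ 3^(3 + 1) + 3^3 + 1|_3 = 109 ⇒ 108
(1) 108|_3 = 3^(3 + 1) + 3^3 ↦ 4^(4 + 1) + 4^4|_4 = 1280 ⇒ 1279

3^(3 + 1) + 3^3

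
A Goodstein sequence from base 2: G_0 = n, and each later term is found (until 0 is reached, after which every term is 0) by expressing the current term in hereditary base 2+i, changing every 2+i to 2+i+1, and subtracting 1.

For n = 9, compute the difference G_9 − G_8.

step 0: 9 = 2^(2 + 1) + 1; sub 3 for 2: 3^(3 + 1) + 1; = 82; G_1 = 82−1 = 81
step 1: 81 = 3^(3 + 1); sub 4 for 3: 4^(4 + 1); = 1024; G_2 = 1024−1 = 1023
step 2: 1023 = 3·4^4 + 3·4^3 + 3·4^2 + 3·4 + 3; sub 5 for 4: 3·5^5 + 3·5^3 + 3·5^2 + 3·5 + 3; = 9843; G_3 = 9843−1 = 9842
step 3: 9842 = 3·5^5 + 3·5^3 + 3·5^2 + 3·5 + 2; sub 6 for 5: 3·6^6 + 3·6^3 + 3·6^2 + 3·6 + 2; = 140744; G_4 = 140744−1 = 140743
step 4: 140743 = 3·6^6 + 3·6^3 + 3·6^2 + 3·6 + 1; sub 7 for 6: 3·7^7 + 3·7^3 + 3·7^2 + 3·7 + 1; = 2471827; G_5 = 2471827−1 = 2471826
step 5: 2471826 = 3·7^7 + 3·7^3 + 3·7^2 + 3·7; sub 8 for 7: 3·8^8 + 3·8^3 + 3·8^2 + 3·8; = 50333400; G_6 = 50333400−1 = 50333399
step 6: 50333399 = 3·8^8 + 3·8^3 + 3·8^2 + 2·8 + 7; sub 9 for 8: 3·9^9 + 3·9^3 + 3·9^2 + 2·9 + 7; = 1162263922; G_7 = 1162263922−1 = 1162263921
step 7: 1162263921 = 3·9^9 + 3·9^3 + 3·9^2 + 2·9 + 6; sub 10 for 9: 3·10^10 + 3·10^3 + 3·10^2 + 2·10 + 6; = 30000003326; G_8 = 30000003326−1 = 30000003325
step 8: 30000003325 = 3·10^10 + 3·10^3 + 3·10^2 + 2·10 + 5; sub 11 for 10: 3·11^11 + 3·11^3 + 3·11^2 + 2·11 + 5; = 855935016216; G_9 = 855935016216−1 = 855935016215

825935012890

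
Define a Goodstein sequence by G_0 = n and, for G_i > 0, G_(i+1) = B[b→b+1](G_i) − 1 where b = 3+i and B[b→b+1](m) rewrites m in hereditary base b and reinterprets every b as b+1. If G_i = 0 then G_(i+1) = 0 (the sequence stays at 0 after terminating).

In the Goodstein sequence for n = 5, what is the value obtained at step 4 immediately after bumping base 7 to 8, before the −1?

4

G_0=5  [base 3] 3 + 2  →[3↦4]→  4 + 2 = 6  −1 ⇒ G_1=5
G_1=5  [base 4] 4 + 1  →[4↦5]→  5 + 1 = 6  −1 ⇒ G_2=5
G_2=5  [base 5] 5  →[5↦6]→  6 = 6  −1 ⇒ G_3=5
G_3=5  [base 6] 5  →[6↦7]→  5 = 5  −1 ⇒ G_4=4
G_4=4  [base 7] 4  →[7↦8]→  4 = 4  −1 ⇒ G_5=3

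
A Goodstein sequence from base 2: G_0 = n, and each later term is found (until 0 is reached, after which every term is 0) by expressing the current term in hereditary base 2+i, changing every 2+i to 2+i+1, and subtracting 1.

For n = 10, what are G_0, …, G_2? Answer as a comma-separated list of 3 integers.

10, 83, 1025

[0] 10 ≡ 2^(2 + 1) + 2 (base 2). Lift 3: 84. −1: 83.
[1] 83 ≡ 3^(3 + 1) + 2 (base 3). Lift 4: 1026. −1: 1025.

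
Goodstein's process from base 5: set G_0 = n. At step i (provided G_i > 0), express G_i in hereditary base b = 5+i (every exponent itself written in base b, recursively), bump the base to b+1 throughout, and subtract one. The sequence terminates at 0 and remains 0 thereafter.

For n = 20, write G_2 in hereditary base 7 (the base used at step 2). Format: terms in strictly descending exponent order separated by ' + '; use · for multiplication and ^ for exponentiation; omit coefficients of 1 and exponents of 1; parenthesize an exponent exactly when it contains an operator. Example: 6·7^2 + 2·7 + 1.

3·7 + 4

[0] 20 ≡ 4·5 (base 5). Lift 6: 24. −1: 23.
[1] 23 ≡ 3·6 + 5 (base 6). Lift 7: 26. −1: 25.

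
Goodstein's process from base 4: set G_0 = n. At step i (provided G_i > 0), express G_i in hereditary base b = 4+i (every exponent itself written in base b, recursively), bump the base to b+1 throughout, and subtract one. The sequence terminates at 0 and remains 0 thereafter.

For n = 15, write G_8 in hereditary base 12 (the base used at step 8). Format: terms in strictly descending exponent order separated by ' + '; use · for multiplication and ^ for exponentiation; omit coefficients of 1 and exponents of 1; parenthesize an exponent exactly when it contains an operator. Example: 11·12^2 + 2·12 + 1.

2·12 + 3

(0) 15|_4 = 3·4 + 3 ↦ 3·5 + 3|_5 = 18 ⇒ 17
(1) 17|_5 = 3·5 + 2 ↦ 3·6 + 2|_6 = 20 ⇒ 19
(2) 19|_6 = 3·6 + 1 ↦ 3·7 + 1|_7 = 22 ⇒ 21
(3) 21|_7 = 3·7 ↦ 3·8|_8 = 24 ⇒ 23
(4) 23|_8 = 2·8 + 7 ↦ 2·9 + 7|_9 = 25 ⇒ 24
(5) 24|_9 = 2·9 + 6 ↦ 2·10 + 6|_10 = 26 ⇒ 25
(6) 25|_10 = 2·10 + 5 ↦ 2·11 + 5|_11 = 27 ⇒ 26
(7) 26|_11 = 2·11 + 4 ↦ 2·12 + 4|_12 = 28 ⇒ 27
(8) 27|_12 = 2·12 + 3 ↦ 2·13 + 3|_13 = 29 ⇒ 28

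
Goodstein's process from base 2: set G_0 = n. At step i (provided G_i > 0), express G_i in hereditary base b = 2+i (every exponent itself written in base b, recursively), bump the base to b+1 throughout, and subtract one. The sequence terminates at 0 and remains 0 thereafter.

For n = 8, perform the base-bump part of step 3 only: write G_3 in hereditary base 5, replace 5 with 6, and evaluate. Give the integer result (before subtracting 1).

93396

i=0: 8 = 2^(2 + 1) (b=2); 2→3: 3^(3 + 1) = 81; 81−1 = 80
i=1: 80 = 2·3^3 + 2·3^2 + 2·3 + 2 (b=3); 3→4: 2·4^4 + 2·4^2 + 2·4 + 2 = 554; 554−1 = 553
i=2: 553 = 2·4^4 + 2·4^2 + 2·4 + 1 (b=4); 4→5: 2·5^5 + 2·5^2 + 2·5 + 1 = 6311; 6311−1 = 6310
i=3: 6310 = 2·5^5 + 2·5^2 + 2·5 (b=5); 5→6: 2·6^6 + 2·6^2 + 2·6 = 93396; 93396−1 = 93395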